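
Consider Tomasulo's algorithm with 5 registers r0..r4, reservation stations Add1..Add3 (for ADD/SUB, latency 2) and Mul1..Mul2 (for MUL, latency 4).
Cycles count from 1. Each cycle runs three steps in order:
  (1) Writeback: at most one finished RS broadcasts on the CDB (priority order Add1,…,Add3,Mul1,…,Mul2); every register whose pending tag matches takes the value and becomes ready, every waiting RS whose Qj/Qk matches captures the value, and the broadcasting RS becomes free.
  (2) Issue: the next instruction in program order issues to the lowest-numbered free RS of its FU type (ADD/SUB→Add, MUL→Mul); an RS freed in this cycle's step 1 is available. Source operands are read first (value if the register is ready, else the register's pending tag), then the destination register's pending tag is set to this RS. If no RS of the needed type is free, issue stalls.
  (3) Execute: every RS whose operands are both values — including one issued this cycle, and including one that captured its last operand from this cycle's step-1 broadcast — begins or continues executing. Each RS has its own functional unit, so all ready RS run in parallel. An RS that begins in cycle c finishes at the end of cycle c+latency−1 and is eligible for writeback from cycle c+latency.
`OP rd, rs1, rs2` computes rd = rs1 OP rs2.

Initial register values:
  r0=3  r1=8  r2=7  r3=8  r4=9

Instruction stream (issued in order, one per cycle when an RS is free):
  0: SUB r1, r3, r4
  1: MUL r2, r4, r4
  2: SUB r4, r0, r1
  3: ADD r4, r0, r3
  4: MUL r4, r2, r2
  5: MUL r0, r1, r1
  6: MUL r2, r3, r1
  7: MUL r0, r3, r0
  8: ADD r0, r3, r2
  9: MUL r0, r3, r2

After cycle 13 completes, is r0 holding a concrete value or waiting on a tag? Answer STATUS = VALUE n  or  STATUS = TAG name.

  c1: issue SUB r1<-Add1  regs: r0:3,r1:Add1,r2:7,r3:8,r4:9
  c2: issue MUL r2<-Mul1  regs: r0:3,r1:Add1,r2:Mul1,r3:8,r4:9
  c3: CDB Add1=-1; issue SUB r4<-Add1  regs: r0:3,r1:-1,r2:Mul1,r3:8,r4:Add1
  c4: issue ADD r4<-Add2  regs: r0:3,r1:-1,r2:Mul1,r3:8,r4:Add2
  c5: CDB Add1=4; issue MUL r4<-Mul2  regs: r0:3,r1:-1,r2:Mul1,r3:8,r4:Mul2
  c6: CDB Add2=11; stall  regs: r0:3,r1:-1,r2:Mul1,r3:8,r4:Mul2
  c7: CDB Mul1=81; issue MUL r0<-Mul1  regs: r0:Mul1,r1:-1,r2:81,r3:8,r4:Mul2
  c8: stall  regs: r0:Mul1,r1:-1,r2:81,r3:8,r4:Mul2
  c9: stall  regs: r0:Mul1,r1:-1,r2:81,r3:8,r4:Mul2
  c10: stall  regs: r0:Mul1,r1:-1,r2:81,r3:8,r4:Mul2
  c11: CDB Mul1=1; issue MUL r2<-Mul1  regs: r0:1,r1:-1,r2:Mul1,r3:8,r4:Mul2
  c12: CDB Mul2=6561; issue MUL r0<-Mul2  regs: r0:Mul2,r1:-1,r2:Mul1,r3:8,r4:6561
  c13: issue ADD r0<-Add1  regs: r0:Add1,r1:-1,r2:Mul1,r3:8,r4:6561

STATUS = TAG Add1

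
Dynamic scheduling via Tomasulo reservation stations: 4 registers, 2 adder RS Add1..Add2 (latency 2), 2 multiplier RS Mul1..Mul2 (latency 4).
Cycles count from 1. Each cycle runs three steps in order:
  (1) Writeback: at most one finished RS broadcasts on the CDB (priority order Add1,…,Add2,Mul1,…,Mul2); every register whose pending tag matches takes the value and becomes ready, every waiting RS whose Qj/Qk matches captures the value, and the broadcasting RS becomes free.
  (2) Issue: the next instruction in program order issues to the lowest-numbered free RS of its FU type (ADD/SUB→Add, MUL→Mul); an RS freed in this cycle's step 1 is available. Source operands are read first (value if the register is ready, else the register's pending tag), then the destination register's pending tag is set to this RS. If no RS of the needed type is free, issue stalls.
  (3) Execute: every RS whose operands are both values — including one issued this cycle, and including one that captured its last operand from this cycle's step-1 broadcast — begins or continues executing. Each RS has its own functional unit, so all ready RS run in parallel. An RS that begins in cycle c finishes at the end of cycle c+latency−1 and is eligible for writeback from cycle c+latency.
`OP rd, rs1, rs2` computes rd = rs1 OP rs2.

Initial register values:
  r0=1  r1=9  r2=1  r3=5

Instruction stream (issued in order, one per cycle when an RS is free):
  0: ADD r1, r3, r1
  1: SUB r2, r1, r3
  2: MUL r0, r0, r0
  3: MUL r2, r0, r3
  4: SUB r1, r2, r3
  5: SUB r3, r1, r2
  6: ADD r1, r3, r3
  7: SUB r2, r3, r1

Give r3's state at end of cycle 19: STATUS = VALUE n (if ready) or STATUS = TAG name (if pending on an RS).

cycle 1: issue ADD r1<-Add1 // r0:1,r1:Add1,r2:1,r3:5
cycle 2: issue SUB r2<-Add2 // r0:1,r1:Add1,r2:Add2,r3:5
cycle 3: CDB Add1=14; issue MUL r0<-Mul1 // r0:Mul1,r1:14,r2:Add2,r3:5
cycle 4: issue MUL r2<-Mul2 // r0:Mul1,r1:14,r2:Mul2,r3:5
cycle 5: CDB Add2=9; issue SUB r1<-Add1 // r0:Mul1,r1:Add1,r2:Mul2,r3:5
cycle 6: issue SUB r3<-Add2 // r0:Mul1,r1:Add1,r2:Mul2,r3:Add2
cycle 7: CDB Mul1=1; stall // r0:1,r1:Add1,r2:Mul2,r3:Add2
cycle 8: stall // r0:1,r1:Add1,r2:Mul2,r3:Add2
cycle 9: stall // r0:1,r1:Add1,r2:Mul2,r3:Add2
cycle 10: stall // r0:1,r1:Add1,r2:Mul2,r3:Add2
cycle 11: CDB Mul2=5; stall // r0:1,r1:Add1,r2:5,r3:Add2
cycle 12: stall // r0:1,r1:Add1,r2:5,r3:Add2
cycle 13: CDB Add1=0; issue ADD r1<-Add1 // r0:1,r1:Add1,r2:5,r3:Add2
cycle 14: stall // r0:1,r1:Add1,r2:5,r3:Add2
cycle 15: CDB Add2=-5; issue SUB r2<-Add2 // r0:1,r1:Add1,r2:Add2,r3:-5
cycle 16: - // r0:1,r1:Add1,r2:Add2,r3:-5
cycle 17: CDB Add1=-10 // r0:1,r1:-10,r2:Add2,r3:-5
cycle 18: - // r0:1,r1:-10,r2:Add2,r3:-5
cycle 19: CDB Add2=5 // r0:1,r1:-10,r2:5,r3:-5

STATUS = VALUE -5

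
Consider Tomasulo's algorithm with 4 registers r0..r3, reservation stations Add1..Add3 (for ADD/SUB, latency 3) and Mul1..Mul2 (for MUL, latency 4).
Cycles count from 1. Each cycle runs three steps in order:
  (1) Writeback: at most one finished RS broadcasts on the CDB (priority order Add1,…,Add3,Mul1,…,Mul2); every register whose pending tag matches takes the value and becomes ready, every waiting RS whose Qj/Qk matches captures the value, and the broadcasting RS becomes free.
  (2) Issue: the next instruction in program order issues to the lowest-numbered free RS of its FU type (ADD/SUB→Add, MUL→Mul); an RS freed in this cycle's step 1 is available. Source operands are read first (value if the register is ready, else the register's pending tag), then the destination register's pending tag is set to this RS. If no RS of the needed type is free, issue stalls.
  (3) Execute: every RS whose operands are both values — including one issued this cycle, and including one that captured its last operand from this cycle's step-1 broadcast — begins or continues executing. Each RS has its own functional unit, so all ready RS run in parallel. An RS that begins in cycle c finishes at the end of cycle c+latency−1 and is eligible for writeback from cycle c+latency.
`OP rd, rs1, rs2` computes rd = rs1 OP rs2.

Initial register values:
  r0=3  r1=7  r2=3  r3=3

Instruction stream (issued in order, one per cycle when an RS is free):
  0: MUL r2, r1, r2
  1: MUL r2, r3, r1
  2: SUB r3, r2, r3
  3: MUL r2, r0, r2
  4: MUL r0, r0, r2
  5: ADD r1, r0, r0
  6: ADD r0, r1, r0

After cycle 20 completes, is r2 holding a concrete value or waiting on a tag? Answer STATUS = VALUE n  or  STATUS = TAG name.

STATUS = VALUE 63

  c1: issue MUL r2<-Mul1  regs: r0:3,r1:7,r2:Mul1,r3:3
  c2: issue MUL r2<-Mul2  regs: r0:3,r1:7,r2:Mul2,r3:3
  c3: issue SUB r3<-Add1  regs: r0:3,r1:7,r2:Mul2,r3:Add1
  c4: stall  regs: r0:3,r1:7,r2:Mul2,r3:Add1
  c5: CDB Mul1=21; issue MUL r2<-Mul1  regs: r0:3,r1:7,r2:Mul1,r3:Add1
  c6: CDB Mul2=21; issue MUL r0<-Mul2  regs: r0:Mul2,r1:7,r2:Mul1,r3:Add1
  c7: issue ADD r1<-Add2  regs: r0:Mul2,r1:Add2,r2:Mul1,r3:Add1
  c8: issue ADD r0<-Add3  regs: r0:Add3,r1:Add2,r2:Mul1,r3:Add1
  c9: CDB Add1=18  regs: r0:Add3,r1:Add2,r2:Mul1,r3:18
  c10: CDB Mul1=63  regs: r0:Add3,r1:Add2,r2:63,r3:18
  c11: -  regs: r0:Add3,r1:Add2,r2:63,r3:18
  c12: -  regs: r0:Add3,r1:Add2,r2:63,r3:18
  c13: -  regs: r0:Add3,r1:Add2,r2:63,r3:18
  c14: CDB Mul2=189  regs: r0:Add3,r1:Add2,r2:63,r3:18
  c15: -  regs: r0:Add3,r1:Add2,r2:63,r3:18
  c16: -  regs: r0:Add3,r1:Add2,r2:63,r3:18
  c17: CDB Add2=378  regs: r0:Add3,r1:378,r2:63,r3:18
  c18: -  regs: r0:Add3,r1:378,r2:63,r3:18
  c19: -  regs: r0:Add3,r1:378,r2:63,r3:18
  c20: CDB Add3=567  regs: r0:567,r1:378,r2:63,r3:18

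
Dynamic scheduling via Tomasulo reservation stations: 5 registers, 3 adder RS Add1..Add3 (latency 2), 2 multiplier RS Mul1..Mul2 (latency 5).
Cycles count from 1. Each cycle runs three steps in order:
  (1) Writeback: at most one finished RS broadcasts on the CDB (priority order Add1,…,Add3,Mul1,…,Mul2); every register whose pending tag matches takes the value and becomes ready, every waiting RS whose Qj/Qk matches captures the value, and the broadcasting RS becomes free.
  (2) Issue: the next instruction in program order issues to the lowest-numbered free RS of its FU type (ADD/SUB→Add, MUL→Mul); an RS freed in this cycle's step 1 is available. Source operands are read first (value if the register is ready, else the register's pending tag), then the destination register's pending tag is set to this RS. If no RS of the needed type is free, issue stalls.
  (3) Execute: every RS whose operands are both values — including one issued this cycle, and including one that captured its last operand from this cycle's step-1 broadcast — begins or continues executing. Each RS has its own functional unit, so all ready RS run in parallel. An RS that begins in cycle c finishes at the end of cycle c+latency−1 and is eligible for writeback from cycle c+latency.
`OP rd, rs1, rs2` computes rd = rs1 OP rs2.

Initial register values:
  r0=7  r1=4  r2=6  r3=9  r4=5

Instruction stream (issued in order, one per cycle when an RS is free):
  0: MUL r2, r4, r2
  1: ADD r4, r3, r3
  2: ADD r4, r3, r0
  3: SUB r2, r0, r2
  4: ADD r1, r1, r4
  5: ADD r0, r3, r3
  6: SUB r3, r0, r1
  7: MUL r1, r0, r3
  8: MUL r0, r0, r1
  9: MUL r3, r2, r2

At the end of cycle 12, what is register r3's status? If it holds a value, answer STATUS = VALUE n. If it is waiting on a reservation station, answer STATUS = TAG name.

c1: issue MUL r2<-Mul1 | r0:7,r1:4,r2:Mul1,r3:9,r4:5
c2: issue ADD r4<-Add1 | r0:7,r1:4,r2:Mul1,r3:9,r4:Add1
c3: issue ADD r4<-Add2 | r0:7,r1:4,r2:Mul1,r3:9,r4:Add2
c4: CDB Add1=18; issue SUB r2<-Add1 | r0:7,r1:4,r2:Add1,r3:9,r4:Add2
c5: CDB Add2=16; issue ADD r1<-Add2 | r0:7,r1:Add2,r2:Add1,r3:9,r4:16
c6: CDB Mul1=30; issue ADD r0<-Add3 | r0:Add3,r1:Add2,r2:Add1,r3:9,r4:16
c7: CDB Add2=20; issue SUB r3<-Add2 | r0:Add3,r1:20,r2:Add1,r3:Add2,r4:16
c8: CDB Add1=-23; issue MUL r1<-Mul1 | r0:Add3,r1:Mul1,r2:-23,r3:Add2,r4:16
c9: CDB Add3=18; issue MUL r0<-Mul2 | r0:Mul2,r1:Mul1,r2:-23,r3:Add2,r4:16
c10: stall | r0:Mul2,r1:Mul1,r2:-23,r3:Add2,r4:16
c11: CDB Add2=-2; stall | r0:Mul2,r1:Mul1,r2:-23,r3:-2,r4:16
c12: stall | r0:Mul2,r1:Mul1,r2:-23,r3:-2,r4:16

STATUS = VALUE -2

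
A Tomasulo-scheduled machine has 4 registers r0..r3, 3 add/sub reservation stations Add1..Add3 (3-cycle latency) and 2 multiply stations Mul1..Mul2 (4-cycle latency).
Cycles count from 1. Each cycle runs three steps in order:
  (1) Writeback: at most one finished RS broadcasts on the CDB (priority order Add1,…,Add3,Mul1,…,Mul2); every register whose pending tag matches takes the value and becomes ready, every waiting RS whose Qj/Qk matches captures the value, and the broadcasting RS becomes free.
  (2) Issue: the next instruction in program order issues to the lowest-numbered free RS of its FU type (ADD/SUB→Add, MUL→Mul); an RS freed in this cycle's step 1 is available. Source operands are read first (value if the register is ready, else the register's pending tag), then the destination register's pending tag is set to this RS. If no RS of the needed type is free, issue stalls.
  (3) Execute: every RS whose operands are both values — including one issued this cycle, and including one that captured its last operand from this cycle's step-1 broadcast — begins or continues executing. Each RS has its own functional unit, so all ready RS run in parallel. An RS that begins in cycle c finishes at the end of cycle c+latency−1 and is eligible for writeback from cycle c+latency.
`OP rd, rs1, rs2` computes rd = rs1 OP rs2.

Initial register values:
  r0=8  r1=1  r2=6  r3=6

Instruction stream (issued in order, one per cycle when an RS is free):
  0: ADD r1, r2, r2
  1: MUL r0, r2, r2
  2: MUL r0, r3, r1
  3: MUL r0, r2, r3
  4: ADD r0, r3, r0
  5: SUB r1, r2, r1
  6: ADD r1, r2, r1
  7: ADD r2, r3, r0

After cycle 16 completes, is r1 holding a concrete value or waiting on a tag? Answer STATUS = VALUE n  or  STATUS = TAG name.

STATUS = VALUE 0

c1: issue ADD r1<-Add1 | r0:8,r1:Add1,r2:6,r3:6
c2: issue MUL r0<-Mul1 | r0:Mul1,r1:Add1,r2:6,r3:6
c3: issue MUL r0<-Mul2 | r0:Mul2,r1:Add1,r2:6,r3:6
c4: CDB Add1=12; stall | r0:Mul2,r1:12,r2:6,r3:6
c5: stall | r0:Mul2,r1:12,r2:6,r3:6
c6: CDB Mul1=36; issue MUL r0<-Mul1 | r0:Mul1,r1:12,r2:6,r3:6
c7: issue ADD r0<-Add1 | r0:Add1,r1:12,r2:6,r3:6
c8: CDB Mul2=72; issue SUB r1<-Add2 | r0:Add1,r1:Add2,r2:6,r3:6
c9: issue ADD r1<-Add3 | r0:Add1,r1:Add3,r2:6,r3:6
c10: CDB Mul1=36; stall | r0:Add1,r1:Add3,r2:6,r3:6
c11: CDB Add2=-6; issue ADD r2<-Add2 | r0:Add1,r1:Add3,r2:Add2,r3:6
c12: - | r0:Add1,r1:Add3,r2:Add2,r3:6
c13: CDB Add1=42 | r0:42,r1:Add3,r2:Add2,r3:6
c14: CDB Add3=0 | r0:42,r1:0,r2:Add2,r3:6
c15: - | r0:42,r1:0,r2:Add2,r3:6
c16: CDB Add2=48 | r0:42,r1:0,r2:48,r3:6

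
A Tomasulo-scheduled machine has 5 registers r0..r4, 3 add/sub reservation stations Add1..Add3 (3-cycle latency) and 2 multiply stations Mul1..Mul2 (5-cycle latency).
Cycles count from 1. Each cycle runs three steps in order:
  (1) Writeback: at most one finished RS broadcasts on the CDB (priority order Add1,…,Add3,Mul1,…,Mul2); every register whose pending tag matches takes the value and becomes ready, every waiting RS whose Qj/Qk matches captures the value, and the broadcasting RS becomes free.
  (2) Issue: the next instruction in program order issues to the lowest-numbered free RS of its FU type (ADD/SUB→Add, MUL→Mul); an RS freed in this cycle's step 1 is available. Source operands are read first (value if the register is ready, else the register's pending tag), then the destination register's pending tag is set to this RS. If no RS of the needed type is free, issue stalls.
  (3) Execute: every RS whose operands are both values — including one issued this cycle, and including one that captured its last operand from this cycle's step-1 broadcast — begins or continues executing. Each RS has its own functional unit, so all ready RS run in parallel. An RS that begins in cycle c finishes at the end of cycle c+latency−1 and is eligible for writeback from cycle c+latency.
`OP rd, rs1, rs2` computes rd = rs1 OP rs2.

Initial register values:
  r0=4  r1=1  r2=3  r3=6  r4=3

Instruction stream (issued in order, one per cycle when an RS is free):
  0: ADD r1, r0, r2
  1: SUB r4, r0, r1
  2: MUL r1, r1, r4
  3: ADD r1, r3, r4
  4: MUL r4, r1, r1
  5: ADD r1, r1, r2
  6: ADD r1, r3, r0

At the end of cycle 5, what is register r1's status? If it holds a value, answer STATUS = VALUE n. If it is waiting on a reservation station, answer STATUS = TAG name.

c1: issue ADD r1<-Add1 | r0:4,r1:Add1,r2:3,r3:6,r4:3
c2: issue SUB r4<-Add2 | r0:4,r1:Add1,r2:3,r3:6,r4:Add2
c3: issue MUL r1<-Mul1 | r0:4,r1:Mul1,r2:3,r3:6,r4:Add2
c4: CDB Add1=7; issue ADD r1<-Add1 | r0:4,r1:Add1,r2:3,r3:6,r4:Add2
c5: issue MUL r4<-Mul2 | r0:4,r1:Add1,r2:3,r3:6,r4:Mul2

STATUS = TAG Add1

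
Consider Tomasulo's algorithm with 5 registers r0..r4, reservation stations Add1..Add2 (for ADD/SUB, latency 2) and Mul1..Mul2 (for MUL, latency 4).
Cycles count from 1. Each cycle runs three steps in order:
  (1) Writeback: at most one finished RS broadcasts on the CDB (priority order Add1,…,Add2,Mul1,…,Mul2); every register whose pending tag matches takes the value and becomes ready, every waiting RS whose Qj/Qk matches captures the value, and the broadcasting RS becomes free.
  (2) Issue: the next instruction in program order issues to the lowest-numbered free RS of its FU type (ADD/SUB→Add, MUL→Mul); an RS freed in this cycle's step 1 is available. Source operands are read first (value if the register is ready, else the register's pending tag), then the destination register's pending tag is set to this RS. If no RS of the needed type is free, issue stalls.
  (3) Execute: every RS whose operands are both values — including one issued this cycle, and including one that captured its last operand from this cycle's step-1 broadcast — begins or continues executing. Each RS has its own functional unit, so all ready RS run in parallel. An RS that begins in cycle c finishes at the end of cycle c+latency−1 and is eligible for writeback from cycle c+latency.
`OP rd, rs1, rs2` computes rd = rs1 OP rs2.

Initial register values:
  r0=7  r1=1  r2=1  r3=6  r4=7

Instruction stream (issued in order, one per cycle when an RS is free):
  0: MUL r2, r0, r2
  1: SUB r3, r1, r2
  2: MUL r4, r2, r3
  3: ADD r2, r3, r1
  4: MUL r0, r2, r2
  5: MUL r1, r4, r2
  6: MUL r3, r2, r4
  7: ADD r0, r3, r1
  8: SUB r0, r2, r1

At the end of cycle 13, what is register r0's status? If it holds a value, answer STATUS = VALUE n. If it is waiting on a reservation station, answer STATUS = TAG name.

STATUS = VALUE 25

  c1: issue MUL r2<-Mul1  regs: r0:7,r1:1,r2:Mul1,r3:6,r4:7
  c2: issue SUB r3<-Add1  regs: r0:7,r1:1,r2:Mul1,r3:Add1,r4:7
  c3: issue MUL r4<-Mul2  regs: r0:7,r1:1,r2:Mul1,r3:Add1,r4:Mul2
  c4: issue ADD r2<-Add2  regs: r0:7,r1:1,r2:Add2,r3:Add1,r4:Mul2
  c5: CDB Mul1=7; issue MUL r0<-Mul1  regs: r0:Mul1,r1:1,r2:Add2,r3:Add1,r4:Mul2
  c6: stall  regs: r0:Mul1,r1:1,r2:Add2,r3:Add1,r4:Mul2
  c7: CDB Add1=-6; stall  regs: r0:Mul1,r1:1,r2:Add2,r3:-6,r4:Mul2
  c8: stall  regs: r0:Mul1,r1:1,r2:Add2,r3:-6,r4:Mul2
  c9: CDB Add2=-5; stall  regs: r0:Mul1,r1:1,r2:-5,r3:-6,r4:Mul2
  c10: stall  regs: r0:Mul1,r1:1,r2:-5,r3:-6,r4:Mul2
  c11: CDB Mul2=-42; issue MUL r1<-Mul2  regs: r0:Mul1,r1:Mul2,r2:-5,r3:-6,r4:-42
  c12: stall  regs: r0:Mul1,r1:Mul2,r2:-5,r3:-6,r4:-42
  c13: CDB Mul1=25; issue MUL r3<-Mul1  regs: r0:25,r1:Mul2,r2:-5,r3:Mul1,r4:-42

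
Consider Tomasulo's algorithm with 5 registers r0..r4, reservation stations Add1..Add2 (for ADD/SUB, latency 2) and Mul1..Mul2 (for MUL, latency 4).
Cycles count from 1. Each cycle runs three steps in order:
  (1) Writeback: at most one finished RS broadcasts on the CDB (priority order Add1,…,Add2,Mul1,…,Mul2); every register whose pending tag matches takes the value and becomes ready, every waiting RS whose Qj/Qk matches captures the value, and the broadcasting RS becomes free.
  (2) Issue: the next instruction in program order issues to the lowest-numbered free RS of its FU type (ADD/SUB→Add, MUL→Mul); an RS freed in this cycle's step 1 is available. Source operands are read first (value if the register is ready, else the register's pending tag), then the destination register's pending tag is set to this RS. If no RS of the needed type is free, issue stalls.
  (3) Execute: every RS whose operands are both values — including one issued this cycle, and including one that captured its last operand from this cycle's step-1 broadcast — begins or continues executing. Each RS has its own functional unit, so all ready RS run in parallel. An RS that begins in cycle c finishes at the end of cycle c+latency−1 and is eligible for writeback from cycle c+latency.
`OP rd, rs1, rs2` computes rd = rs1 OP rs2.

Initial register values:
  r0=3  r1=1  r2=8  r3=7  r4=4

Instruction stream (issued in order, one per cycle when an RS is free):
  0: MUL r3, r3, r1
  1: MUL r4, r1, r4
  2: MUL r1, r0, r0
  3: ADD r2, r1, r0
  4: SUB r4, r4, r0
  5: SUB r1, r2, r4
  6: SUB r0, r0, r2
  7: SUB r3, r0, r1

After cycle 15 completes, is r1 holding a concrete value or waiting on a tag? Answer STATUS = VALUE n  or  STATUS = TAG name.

STATUS = VALUE 11

  c1: issue MUL r3<-Mul1  regs: r0:3,r1:1,r2:8,r3:Mul1,r4:4
  c2: issue MUL r4<-Mul2  regs: r0:3,r1:1,r2:8,r3:Mul1,r4:Mul2
  c3: stall  regs: r0:3,r1:1,r2:8,r3:Mul1,r4:Mul2
  c4: stall  regs: r0:3,r1:1,r2:8,r3:Mul1,r4:Mul2
  c5: CDB Mul1=7; issue MUL r1<-Mul1  regs: r0:3,r1:Mul1,r2:8,r3:7,r4:Mul2
  c6: CDB Mul2=4; issue ADD r2<-Add1  regs: r0:3,r1:Mul1,r2:Add1,r3:7,r4:4
  c7: issue SUB r4<-Add2  regs: r0:3,r1:Mul1,r2:Add1,r3:7,r4:Add2
  c8: stall  regs: r0:3,r1:Mul1,r2:Add1,r3:7,r4:Add2
  c9: CDB Add2=1; issue SUB r1<-Add2  regs: r0:3,r1:Add2,r2:Add1,r3:7,r4:1
  c10: CDB Mul1=9; stall  regs: r0:3,r1:Add2,r2:Add1,r3:7,r4:1
  c11: stall  regs: r0:3,r1:Add2,r2:Add1,r3:7,r4:1
  c12: CDB Add1=12; issue SUB r0<-Add1  regs: r0:Add1,r1:Add2,r2:12,r3:7,r4:1
  c13: stall  regs: r0:Add1,r1:Add2,r2:12,r3:7,r4:1
  c14: CDB Add1=-9; issue SUB r3<-Add1  regs: r0:-9,r1:Add2,r2:12,r3:Add1,r4:1
  c15: CDB Add2=11  regs: r0:-9,r1:11,r2:12,r3:Add1,r4:1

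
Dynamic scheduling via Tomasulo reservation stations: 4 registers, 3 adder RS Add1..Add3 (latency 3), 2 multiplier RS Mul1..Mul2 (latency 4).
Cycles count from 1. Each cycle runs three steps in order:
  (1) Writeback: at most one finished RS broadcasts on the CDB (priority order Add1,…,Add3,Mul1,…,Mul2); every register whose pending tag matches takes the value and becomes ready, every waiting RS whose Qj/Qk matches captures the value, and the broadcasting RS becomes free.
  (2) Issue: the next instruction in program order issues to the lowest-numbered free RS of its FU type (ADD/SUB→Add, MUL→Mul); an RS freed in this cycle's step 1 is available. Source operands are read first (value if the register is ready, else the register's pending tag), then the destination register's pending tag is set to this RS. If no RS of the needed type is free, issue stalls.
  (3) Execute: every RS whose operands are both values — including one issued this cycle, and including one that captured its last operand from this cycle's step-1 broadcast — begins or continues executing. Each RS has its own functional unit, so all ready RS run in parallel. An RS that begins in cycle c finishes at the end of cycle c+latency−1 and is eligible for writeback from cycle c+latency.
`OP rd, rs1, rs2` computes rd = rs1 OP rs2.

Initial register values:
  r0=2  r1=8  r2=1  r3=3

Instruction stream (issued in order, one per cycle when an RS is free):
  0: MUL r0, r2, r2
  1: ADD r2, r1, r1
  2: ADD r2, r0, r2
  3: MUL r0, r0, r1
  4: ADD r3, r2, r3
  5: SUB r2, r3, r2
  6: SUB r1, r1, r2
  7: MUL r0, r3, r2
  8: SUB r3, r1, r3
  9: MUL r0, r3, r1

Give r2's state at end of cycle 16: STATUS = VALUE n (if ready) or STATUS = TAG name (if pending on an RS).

STATUS = VALUE 3

  c1: issue MUL r0<-Mul1  regs: r0:Mul1,r1:8,r2:1,r3:3
  c2: issue ADD r2<-Add1  regs: r0:Mul1,r1:8,r2:Add1,r3:3
  c3: issue ADD r2<-Add2  regs: r0:Mul1,r1:8,r2:Add2,r3:3
  c4: issue MUL r0<-Mul2  regs: r0:Mul2,r1:8,r2:Add2,r3:3
  c5: CDB Add1=16; issue ADD r3<-Add1  regs: r0:Mul2,r1:8,r2:Add2,r3:Add1
  c6: CDB Mul1=1; issue SUB r2<-Add3  regs: r0:Mul2,r1:8,r2:Add3,r3:Add1
  c7: stall  regs: r0:Mul2,r1:8,r2:Add3,r3:Add1
  c8: stall  regs: r0:Mul2,r1:8,r2:Add3,r3:Add1
  c9: CDB Add2=17; issue SUB r1<-Add2  regs: r0:Mul2,r1:Add2,r2:Add3,r3:Add1
  c10: CDB Mul2=8; issue MUL r0<-Mul1  regs: r0:Mul1,r1:Add2,r2:Add3,r3:Add1
  c11: stall  regs: r0:Mul1,r1:Add2,r2:Add3,r3:Add1
  c12: CDB Add1=20; issue SUB r3<-Add1  regs: r0:Mul1,r1:Add2,r2:Add3,r3:Add1
  c13: issue MUL r0<-Mul2  regs: r0:Mul2,r1:Add2,r2:Add3,r3:Add1
  c14: -  regs: r0:Mul2,r1:Add2,r2:Add3,r3:Add1
  c15: CDB Add3=3  regs: r0:Mul2,r1:Add2,r2:3,r3:Add1
  c16: -  regs: r0:Mul2,r1:Add2,r2:3,r3:Add1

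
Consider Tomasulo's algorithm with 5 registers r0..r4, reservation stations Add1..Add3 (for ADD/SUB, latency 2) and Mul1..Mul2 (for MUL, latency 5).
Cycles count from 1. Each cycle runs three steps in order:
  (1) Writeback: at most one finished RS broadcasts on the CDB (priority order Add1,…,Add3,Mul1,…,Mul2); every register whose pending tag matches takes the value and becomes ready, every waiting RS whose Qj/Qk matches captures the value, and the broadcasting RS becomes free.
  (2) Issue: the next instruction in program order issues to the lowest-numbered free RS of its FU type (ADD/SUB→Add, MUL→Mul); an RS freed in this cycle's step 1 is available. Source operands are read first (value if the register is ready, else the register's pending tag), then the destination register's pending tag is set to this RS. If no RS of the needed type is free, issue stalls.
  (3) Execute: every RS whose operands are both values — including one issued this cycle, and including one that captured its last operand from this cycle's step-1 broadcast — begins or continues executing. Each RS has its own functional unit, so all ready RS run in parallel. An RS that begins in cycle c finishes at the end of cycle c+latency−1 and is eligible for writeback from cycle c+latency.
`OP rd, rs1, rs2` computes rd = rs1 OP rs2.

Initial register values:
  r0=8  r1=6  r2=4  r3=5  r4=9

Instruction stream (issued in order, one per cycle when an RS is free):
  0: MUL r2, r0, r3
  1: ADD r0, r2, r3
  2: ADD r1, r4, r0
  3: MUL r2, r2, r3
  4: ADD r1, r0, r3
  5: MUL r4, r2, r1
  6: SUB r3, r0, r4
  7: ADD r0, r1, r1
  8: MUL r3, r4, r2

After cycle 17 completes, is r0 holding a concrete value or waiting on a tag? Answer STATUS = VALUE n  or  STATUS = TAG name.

STATUS = VALUE 100

c1: issue MUL r2<-Mul1 | r0:8,r1:6,r2:Mul1,r3:5,r4:9
c2: issue ADD r0<-Add1 | r0:Add1,r1:6,r2:Mul1,r3:5,r4:9
c3: issue ADD r1<-Add2 | r0:Add1,r1:Add2,r2:Mul1,r3:5,r4:9
c4: issue MUL r2<-Mul2 | r0:Add1,r1:Add2,r2:Mul2,r3:5,r4:9
c5: issue ADD r1<-Add3 | r0:Add1,r1:Add3,r2:Mul2,r3:5,r4:9
c6: CDB Mul1=40; issue MUL r4<-Mul1 | r0:Add1,r1:Add3,r2:Mul2,r3:5,r4:Mul1
c7: stall | r0:Add1,r1:Add3,r2:Mul2,r3:5,r4:Mul1
c8: CDB Add1=45; issue SUB r3<-Add1 | r0:45,r1:Add3,r2:Mul2,r3:Add1,r4:Mul1
c9: stall | r0:45,r1:Add3,r2:Mul2,r3:Add1,r4:Mul1
c10: CDB Add2=54; issue ADD r0<-Add2 | r0:Add2,r1:Add3,r2:Mul2,r3:Add1,r4:Mul1
c11: CDB Add3=50; stall | r0:Add2,r1:50,r2:Mul2,r3:Add1,r4:Mul1
c12: CDB Mul2=200; issue MUL r3<-Mul2 | r0:Add2,r1:50,r2:200,r3:Mul2,r4:Mul1
c13: CDB Add2=100 | r0:100,r1:50,r2:200,r3:Mul2,r4:Mul1
c14: - | r0:100,r1:50,r2:200,r3:Mul2,r4:Mul1
c15: - | r0:100,r1:50,r2:200,r3:Mul2,r4:Mul1
c16: - | r0:100,r1:50,r2:200,r3:Mul2,r4:Mul1
c17: CDB Mul1=10000 | r0:100,r1:50,r2:200,r3:Mul2,r4:10000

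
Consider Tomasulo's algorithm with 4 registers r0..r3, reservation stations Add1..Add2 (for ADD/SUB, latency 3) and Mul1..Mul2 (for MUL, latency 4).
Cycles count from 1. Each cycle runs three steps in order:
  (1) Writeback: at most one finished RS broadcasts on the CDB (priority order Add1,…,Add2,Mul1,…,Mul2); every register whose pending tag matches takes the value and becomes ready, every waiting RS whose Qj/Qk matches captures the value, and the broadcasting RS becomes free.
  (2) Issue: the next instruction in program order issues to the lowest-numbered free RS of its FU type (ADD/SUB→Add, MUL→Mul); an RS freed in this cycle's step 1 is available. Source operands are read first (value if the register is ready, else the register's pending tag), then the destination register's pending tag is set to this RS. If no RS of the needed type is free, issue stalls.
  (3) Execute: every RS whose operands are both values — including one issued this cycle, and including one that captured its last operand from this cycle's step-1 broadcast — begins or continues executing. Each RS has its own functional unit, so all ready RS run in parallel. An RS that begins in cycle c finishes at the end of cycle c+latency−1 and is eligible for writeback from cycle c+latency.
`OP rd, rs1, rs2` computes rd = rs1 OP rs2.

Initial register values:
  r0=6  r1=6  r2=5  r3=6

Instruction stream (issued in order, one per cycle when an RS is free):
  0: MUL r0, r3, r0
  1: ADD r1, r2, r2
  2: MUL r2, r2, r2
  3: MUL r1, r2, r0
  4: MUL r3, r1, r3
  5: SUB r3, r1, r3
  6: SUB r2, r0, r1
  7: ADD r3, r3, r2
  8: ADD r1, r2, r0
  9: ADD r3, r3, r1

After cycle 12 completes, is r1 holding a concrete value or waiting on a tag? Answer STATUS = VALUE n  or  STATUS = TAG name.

  c1: issue MUL r0<-Mul1  regs: r0:Mul1,r1:6,r2:5,r3:6
  c2: issue ADD r1<-Add1  regs: r0:Mul1,r1:Add1,r2:5,r3:6
  c3: issue MUL r2<-Mul2  regs: r0:Mul1,r1:Add1,r2:Mul2,r3:6
  c4: stall  regs: r0:Mul1,r1:Add1,r2:Mul2,r3:6
  c5: CDB Add1=10; stall  regs: r0:Mul1,r1:10,r2:Mul2,r3:6
  c6: CDB Mul1=36; issue MUL r1<-Mul1  regs: r0:36,r1:Mul1,r2:Mul2,r3:6
  c7: CDB Mul2=25; issue MUL r3<-Mul2  regs: r0:36,r1:Mul1,r2:25,r3:Mul2
  c8: issue SUB r3<-Add1  regs: r0:36,r1:Mul1,r2:25,r3:Add1
  c9: issue SUB r2<-Add2  regs: r0:36,r1:Mul1,r2:Add2,r3:Add1
  c10: stall  regs: r0:36,r1:Mul1,r2:Add2,r3:Add1
  c11: CDB Mul1=900; stall  regs: r0:36,r1:900,r2:Add2,r3:Add1
  c12: stall  regs: r0:36,r1:900,r2:Add2,r3:Add1

STATUS = VALUE 900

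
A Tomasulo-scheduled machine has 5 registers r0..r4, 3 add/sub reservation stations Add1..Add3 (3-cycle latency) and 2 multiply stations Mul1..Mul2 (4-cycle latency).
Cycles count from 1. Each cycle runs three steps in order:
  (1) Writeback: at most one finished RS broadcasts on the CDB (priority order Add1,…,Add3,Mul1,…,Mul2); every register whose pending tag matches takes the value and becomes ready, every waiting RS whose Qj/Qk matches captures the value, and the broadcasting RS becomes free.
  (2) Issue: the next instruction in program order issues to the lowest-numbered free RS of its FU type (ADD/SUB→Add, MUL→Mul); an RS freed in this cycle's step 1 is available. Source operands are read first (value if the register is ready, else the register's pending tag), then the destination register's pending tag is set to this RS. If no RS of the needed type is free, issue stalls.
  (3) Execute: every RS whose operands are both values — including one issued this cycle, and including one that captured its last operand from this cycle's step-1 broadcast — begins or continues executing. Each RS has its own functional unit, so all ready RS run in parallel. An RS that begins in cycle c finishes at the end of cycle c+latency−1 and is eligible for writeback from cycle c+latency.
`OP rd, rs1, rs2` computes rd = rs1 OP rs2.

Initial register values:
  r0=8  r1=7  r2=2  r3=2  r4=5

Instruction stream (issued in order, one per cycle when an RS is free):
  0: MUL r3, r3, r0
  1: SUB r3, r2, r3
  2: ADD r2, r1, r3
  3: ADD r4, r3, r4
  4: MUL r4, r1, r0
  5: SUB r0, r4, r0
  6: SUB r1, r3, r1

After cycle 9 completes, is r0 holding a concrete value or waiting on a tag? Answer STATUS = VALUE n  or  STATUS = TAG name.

STATUS = TAG Add1

c1: issue MUL r3<-Mul1 | r0:8,r1:7,r2:2,r3:Mul1,r4:5
c2: issue SUB r3<-Add1 | r0:8,r1:7,r2:2,r3:Add1,r4:5
c3: issue ADD r2<-Add2 | r0:8,r1:7,r2:Add2,r3:Add1,r4:5
c4: issue ADD r4<-Add3 | r0:8,r1:7,r2:Add2,r3:Add1,r4:Add3
c5: CDB Mul1=16; issue MUL r4<-Mul1 | r0:8,r1:7,r2:Add2,r3:Add1,r4:Mul1
c6: stall | r0:8,r1:7,r2:Add2,r3:Add1,r4:Mul1
c7: stall | r0:8,r1:7,r2:Add2,r3:Add1,r4:Mul1
c8: CDB Add1=-14; issue SUB r0<-Add1 | r0:Add1,r1:7,r2:Add2,r3:-14,r4:Mul1
c9: CDB Mul1=56; stall | r0:Add1,r1:7,r2:Add2,r3:-14,r4:56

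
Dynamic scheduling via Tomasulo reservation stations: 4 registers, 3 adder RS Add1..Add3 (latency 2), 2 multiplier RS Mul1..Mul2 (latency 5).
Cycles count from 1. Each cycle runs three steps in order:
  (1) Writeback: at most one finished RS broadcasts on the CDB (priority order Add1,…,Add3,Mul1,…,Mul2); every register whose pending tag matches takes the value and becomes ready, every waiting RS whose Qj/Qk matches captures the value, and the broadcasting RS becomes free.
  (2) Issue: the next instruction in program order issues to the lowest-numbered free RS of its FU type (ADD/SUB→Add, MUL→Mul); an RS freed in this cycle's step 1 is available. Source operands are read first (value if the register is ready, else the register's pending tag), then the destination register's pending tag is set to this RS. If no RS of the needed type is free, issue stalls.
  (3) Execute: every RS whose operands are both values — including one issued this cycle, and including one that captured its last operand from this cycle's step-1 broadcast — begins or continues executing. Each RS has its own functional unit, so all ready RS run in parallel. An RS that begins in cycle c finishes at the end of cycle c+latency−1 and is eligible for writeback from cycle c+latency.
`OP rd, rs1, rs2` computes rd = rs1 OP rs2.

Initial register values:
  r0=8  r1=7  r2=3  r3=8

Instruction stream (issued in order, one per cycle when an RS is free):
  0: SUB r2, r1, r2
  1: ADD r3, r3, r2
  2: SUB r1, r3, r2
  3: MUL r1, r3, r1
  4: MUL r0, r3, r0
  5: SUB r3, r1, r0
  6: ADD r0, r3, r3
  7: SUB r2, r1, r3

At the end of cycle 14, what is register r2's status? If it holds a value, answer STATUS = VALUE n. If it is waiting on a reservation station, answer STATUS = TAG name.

c1: issue SUB r2<-Add1 | r0:8,r1:7,r2:Add1,r3:8
c2: issue ADD r3<-Add2 | r0:8,r1:7,r2:Add1,r3:Add2
c3: CDB Add1=4; issue SUB r1<-Add1 | r0:8,r1:Add1,r2:4,r3:Add2
c4: issue MUL r1<-Mul1 | r0:8,r1:Mul1,r2:4,r3:Add2
c5: CDB Add2=12; issue MUL r0<-Mul2 | r0:Mul2,r1:Mul1,r2:4,r3:12
c6: issue SUB r3<-Add2 | r0:Mul2,r1:Mul1,r2:4,r3:Add2
c7: CDB Add1=8; issue ADD r0<-Add1 | r0:Add1,r1:Mul1,r2:4,r3:Add2
c8: issue SUB r2<-Add3 | r0:Add1,r1:Mul1,r2:Add3,r3:Add2
c9: - | r0:Add1,r1:Mul1,r2:Add3,r3:Add2
c10: CDB Mul2=96 | r0:Add1,r1:Mul1,r2:Add3,r3:Add2
c11: - | r0:Add1,r1:Mul1,r2:Add3,r3:Add2
c12: CDB Mul1=96 | r0:Add1,r1:96,r2:Add3,r3:Add2
c13: - | r0:Add1,r1:96,r2:Add3,r3:Add2
c14: CDB Add2=0 | r0:Add1,r1:96,r2:Add3,r3:0

STATUS = TAG Add3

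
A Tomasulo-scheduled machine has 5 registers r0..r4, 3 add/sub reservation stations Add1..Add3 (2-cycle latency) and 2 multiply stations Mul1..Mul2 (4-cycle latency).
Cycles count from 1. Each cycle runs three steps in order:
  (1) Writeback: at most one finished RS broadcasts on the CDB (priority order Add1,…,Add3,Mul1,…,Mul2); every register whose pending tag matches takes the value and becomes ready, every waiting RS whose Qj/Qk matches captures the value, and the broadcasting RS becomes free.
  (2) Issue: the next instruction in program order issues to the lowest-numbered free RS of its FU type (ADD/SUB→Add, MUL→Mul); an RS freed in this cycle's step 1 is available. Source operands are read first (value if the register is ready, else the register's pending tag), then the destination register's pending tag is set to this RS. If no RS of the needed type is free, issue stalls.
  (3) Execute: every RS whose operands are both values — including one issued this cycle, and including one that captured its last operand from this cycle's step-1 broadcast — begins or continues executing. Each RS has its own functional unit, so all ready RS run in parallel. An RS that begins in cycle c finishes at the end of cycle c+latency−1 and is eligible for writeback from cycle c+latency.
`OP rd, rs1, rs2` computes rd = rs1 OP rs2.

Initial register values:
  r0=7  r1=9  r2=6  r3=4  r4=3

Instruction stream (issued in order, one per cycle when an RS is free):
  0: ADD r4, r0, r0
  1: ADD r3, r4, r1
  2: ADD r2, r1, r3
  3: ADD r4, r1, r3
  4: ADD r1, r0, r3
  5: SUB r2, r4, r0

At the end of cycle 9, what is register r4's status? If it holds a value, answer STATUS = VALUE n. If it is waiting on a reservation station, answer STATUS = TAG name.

STATUS = VALUE 32

cycle 1: issue ADD r4<-Add1 // r0:7,r1:9,r2:6,r3:4,r4:Add1
cycle 2: issue ADD r3<-Add2 // r0:7,r1:9,r2:6,r3:Add2,r4:Add1
cycle 3: CDB Add1=14; issue ADD r2<-Add1 // r0:7,r1:9,r2:Add1,r3:Add2,r4:14
cycle 4: issue ADD r4<-Add3 // r0:7,r1:9,r2:Add1,r3:Add2,r4:Add3
cycle 5: CDB Add2=23; issue ADD r1<-Add2 // r0:7,r1:Add2,r2:Add1,r3:23,r4:Add3
cycle 6: stall // r0:7,r1:Add2,r2:Add1,r3:23,r4:Add3
cycle 7: CDB Add1=32; issue SUB r2<-Add1 // r0:7,r1:Add2,r2:Add1,r3:23,r4:Add3
cycle 8: CDB Add2=30 // r0:7,r1:30,r2:Add1,r3:23,r4:Add3
cycle 9: CDB Add3=32 // r0:7,r1:30,r2:Add1,r3:23,r4:32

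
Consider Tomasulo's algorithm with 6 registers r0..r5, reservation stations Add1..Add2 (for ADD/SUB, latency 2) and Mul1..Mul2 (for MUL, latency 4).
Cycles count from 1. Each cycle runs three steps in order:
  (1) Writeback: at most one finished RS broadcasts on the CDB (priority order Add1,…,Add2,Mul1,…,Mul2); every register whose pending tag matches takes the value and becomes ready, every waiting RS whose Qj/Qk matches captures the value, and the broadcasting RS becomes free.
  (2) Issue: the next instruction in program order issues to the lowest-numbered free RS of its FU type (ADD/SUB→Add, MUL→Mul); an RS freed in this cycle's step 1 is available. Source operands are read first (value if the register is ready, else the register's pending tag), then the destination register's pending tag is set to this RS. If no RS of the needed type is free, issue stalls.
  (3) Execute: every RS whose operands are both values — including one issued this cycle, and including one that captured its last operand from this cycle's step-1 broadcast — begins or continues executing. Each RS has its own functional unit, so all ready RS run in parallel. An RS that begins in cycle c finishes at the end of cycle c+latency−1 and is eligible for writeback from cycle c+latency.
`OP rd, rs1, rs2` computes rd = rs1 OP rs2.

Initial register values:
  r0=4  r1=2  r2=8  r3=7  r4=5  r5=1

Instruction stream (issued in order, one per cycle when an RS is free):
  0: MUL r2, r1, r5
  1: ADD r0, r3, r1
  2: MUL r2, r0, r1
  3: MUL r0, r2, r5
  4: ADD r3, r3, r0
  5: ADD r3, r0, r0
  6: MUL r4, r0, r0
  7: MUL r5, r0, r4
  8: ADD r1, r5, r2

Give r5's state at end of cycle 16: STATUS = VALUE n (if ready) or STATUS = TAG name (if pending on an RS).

STATUS = TAG Mul1

c1: issue MUL r2<-Mul1 | r0:4,r1:2,r2:Mul1,r3:7,r4:5,r5:1
c2: issue ADD r0<-Add1 | r0:Add1,r1:2,r2:Mul1,r3:7,r4:5,r5:1
c3: issue MUL r2<-Mul2 | r0:Add1,r1:2,r2:Mul2,r3:7,r4:5,r5:1
c4: CDB Add1=9; stall | r0:9,r1:2,r2:Mul2,r3:7,r4:5,r5:1
c5: CDB Mul1=2; issue MUL r0<-Mul1 | r0:Mul1,r1:2,r2:Mul2,r3:7,r4:5,r5:1
c6: issue ADD r3<-Add1 | r0:Mul1,r1:2,r2:Mul2,r3:Add1,r4:5,r5:1
c7: issue ADD r3<-Add2 | r0:Mul1,r1:2,r2:Mul2,r3:Add2,r4:5,r5:1
c8: CDB Mul2=18; issue MUL r4<-Mul2 | r0:Mul1,r1:2,r2:18,r3:Add2,r4:Mul2,r5:1
c9: stall | r0:Mul1,r1:2,r2:18,r3:Add2,r4:Mul2,r5:1
c10: stall | r0:Mul1,r1:2,r2:18,r3:Add2,r4:Mul2,r5:1
c11: stall | r0:Mul1,r1:2,r2:18,r3:Add2,r4:Mul2,r5:1
c12: CDB Mul1=18; issue MUL r5<-Mul1 | r0:18,r1:2,r2:18,r3:Add2,r4:Mul2,r5:Mul1
c13: stall | r0:18,r1:2,r2:18,r3:Add2,r4:Mul2,r5:Mul1
c14: CDB Add1=25; issue ADD r1<-Add1 | r0:18,r1:Add1,r2:18,r3:Add2,r4:Mul2,r5:Mul1
c15: CDB Add2=36 | r0:18,r1:Add1,r2:18,r3:36,r4:Mul2,r5:Mul1
c16: CDB Mul2=324 | r0:18,r1:Add1,r2:18,r3:36,r4:324,r5:Mul1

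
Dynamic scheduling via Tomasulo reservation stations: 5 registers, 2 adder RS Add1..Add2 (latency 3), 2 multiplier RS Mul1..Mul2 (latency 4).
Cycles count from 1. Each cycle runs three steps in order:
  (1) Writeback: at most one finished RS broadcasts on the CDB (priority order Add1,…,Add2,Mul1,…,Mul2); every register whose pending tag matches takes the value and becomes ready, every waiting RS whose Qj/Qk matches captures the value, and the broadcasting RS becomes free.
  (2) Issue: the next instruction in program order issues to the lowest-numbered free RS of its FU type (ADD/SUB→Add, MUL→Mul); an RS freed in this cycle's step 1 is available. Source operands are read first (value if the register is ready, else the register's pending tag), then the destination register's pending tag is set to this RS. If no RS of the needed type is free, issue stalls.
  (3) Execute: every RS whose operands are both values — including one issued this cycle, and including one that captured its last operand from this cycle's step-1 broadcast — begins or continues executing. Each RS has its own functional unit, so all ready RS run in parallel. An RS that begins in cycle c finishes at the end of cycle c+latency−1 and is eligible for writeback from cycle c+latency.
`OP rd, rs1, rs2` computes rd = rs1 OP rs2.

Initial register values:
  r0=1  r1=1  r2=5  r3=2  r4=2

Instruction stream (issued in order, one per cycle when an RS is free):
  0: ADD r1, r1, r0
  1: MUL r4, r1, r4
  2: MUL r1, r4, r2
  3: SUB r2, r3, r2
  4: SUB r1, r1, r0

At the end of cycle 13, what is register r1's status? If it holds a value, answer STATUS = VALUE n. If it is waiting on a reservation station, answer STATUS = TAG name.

cycle 1: issue ADD r1<-Add1 // r0:1,r1:Add1,r2:5,r3:2,r4:2
cycle 2: issue MUL r4<-Mul1 // r0:1,r1:Add1,r2:5,r3:2,r4:Mul1
cycle 3: issue MUL r1<-Mul2 // r0:1,r1:Mul2,r2:5,r3:2,r4:Mul1
cycle 4: CDB Add1=2; issue SUB r2<-Add1 // r0:1,r1:Mul2,r2:Add1,r3:2,r4:Mul1
cycle 5: issue SUB r1<-Add2 // r0:1,r1:Add2,r2:Add1,r3:2,r4:Mul1
cycle 6: - // r0:1,r1:Add2,r2:Add1,r3:2,r4:Mul1
cycle 7: CDB Add1=-3 // r0:1,r1:Add2,r2:-3,r3:2,r4:Mul1
cycle 8: CDB Mul1=4 // r0:1,r1:Add2,r2:-3,r3:2,r4:4
cycle 9: - // r0:1,r1:Add2,r2:-3,r3:2,r4:4
cycle 10: - // r0:1,r1:Add2,r2:-3,r3:2,r4:4
cycle 11: - // r0:1,r1:Add2,r2:-3,r3:2,r4:4
cycle 12: CDB Mul2=20 // r0:1,r1:Add2,r2:-3,r3:2,r4:4
cycle 13: - // r0:1,r1:Add2,r2:-3,r3:2,r4:4

STATUS = TAG Add2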